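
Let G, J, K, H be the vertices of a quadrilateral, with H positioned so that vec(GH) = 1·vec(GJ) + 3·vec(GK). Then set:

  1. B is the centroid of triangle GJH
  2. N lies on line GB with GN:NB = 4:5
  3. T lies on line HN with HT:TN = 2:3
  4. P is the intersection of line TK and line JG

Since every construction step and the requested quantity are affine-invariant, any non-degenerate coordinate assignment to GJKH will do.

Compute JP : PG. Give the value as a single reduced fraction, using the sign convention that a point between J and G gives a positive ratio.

JP:PG = -229/97

Choose coordinates G = (0, 0), J = (1, 0), K = (0, 1), H = (1, 3).
1. B is the centroid of triangle GJH ⇒ B = (2/3, 1)
2. N lies on line GB with GN:NB = 4:5 ⇒ N = (8/27, 4/9)
3. T lies on line HN with HT:TN = 2:3 ⇒ T = (97/135, 89/45)
4. P is the intersection of line TK and line JG ⇒ P = (-97/132, 0)
P = J + t·(G−J) with t = 229/132, so JP:PG = t:(1−t) = 229/132:-97/132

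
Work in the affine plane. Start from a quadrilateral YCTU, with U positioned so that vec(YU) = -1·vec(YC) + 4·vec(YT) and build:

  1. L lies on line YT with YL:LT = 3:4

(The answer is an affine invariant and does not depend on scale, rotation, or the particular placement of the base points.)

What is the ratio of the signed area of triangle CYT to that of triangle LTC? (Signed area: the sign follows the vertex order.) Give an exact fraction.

Set Y = (0, 0), C = (1, 0), T = (0, 1), U = (-1, 4); any affine frame gives the same invariant.
1. L lies on line YT with YL:LT = 3:4 ⇒ L = (0, 3/7)
2·[CYT] = -1, 2·[LTC] = -4/7
[CYT]:[LTC] = -1:-4/7 = 7/4

[CYT]:[LTC] = 7/4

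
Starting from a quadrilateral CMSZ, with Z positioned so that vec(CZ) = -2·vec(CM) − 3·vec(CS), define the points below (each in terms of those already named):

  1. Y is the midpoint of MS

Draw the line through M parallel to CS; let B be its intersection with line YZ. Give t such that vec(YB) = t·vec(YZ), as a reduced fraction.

t = -1/5

Set C = (0, 0), M = (1, 0), S = (0, 1), Z = (-2, -3); any affine frame gives the same invariant.
1. Y is the midpoint of MS ⇒ Y = (1/2, 1/2)
through M parallel to CS: direction (0, 1); meets YZ at B = (1, 6/5)
B = Y + t·(Z−Y) with t = -1/5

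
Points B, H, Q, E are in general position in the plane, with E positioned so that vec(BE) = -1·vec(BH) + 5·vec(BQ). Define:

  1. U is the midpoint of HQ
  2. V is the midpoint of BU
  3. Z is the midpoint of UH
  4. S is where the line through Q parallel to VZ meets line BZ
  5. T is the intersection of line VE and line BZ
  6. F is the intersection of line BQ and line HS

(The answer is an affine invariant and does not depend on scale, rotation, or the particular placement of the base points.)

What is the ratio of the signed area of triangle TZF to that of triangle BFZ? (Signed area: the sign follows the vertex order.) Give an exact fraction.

Assign B = (0, 0), H = (1, 0), Q = (0, 1), E = (-1, 5) — the answer is frame-independent, so this choice is without loss of generality.
1. U is the midpoint of HQ ⇒ U = (1/2, 1/2)
2. V is the midpoint of BU ⇒ V = (1/4, 1/4)
3. Z is the midpoint of UH ⇒ Z = (3/4, 1/4)
4. S is where the line through Q parallel to VZ meets line BZ ⇒ S = (3, 1)
5. T is the intersection of line VE and line BZ ⇒ T = (9/31, 3/31)
6. F is the intersection of line BQ and line HS ⇒ F = (0, -1/2)
2·[TZF] = -57/248, 2·[BFZ] = 3/8
[TZF]:[BFZ] = -57/248:3/8 = -19/31

[TZF]:[BFZ] = -19/31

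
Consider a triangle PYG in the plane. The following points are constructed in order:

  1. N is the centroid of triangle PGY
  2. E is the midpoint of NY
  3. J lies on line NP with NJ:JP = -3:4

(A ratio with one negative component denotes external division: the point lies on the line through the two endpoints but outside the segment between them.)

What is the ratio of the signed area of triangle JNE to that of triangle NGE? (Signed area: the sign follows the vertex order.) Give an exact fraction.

Work in coordinates with P = (0, 0), Y = (1, 0), G = (0, 1).
1. N is the centroid of triangle PGY ⇒ N = (1/3, 1/3)
2. E is the midpoint of NY ⇒ E = (2/3, 1/6)
3. J lies on line NP with NJ:JP = -3:4 ⇒ J = (4/3, 4/3)
2·[JNE] = 1/2, 2·[NGE] = -1/6
[JNE]:[NGE] = 1/2:-1/6 = -3

[JNE]:[NGE] = -3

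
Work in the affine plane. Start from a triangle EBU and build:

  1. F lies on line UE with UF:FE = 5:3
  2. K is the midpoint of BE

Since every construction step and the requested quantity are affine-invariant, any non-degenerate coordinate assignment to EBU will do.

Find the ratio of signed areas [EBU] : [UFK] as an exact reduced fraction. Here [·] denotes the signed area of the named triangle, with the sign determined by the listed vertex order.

Work in coordinates with E = (0, 0), B = (1, 0), U = (0, 1).
1. F lies on line UE with UF:FE = 5:3 ⇒ F = (0, 3/8)
2. K is the midpoint of BE ⇒ K = (1/2, 0)
2·[EBU] = 1, 2·[UFK] = 5/16
[EBU]:[UFK] = 1:5/16 = 16/5

[EBU]:[UFK] = 16/5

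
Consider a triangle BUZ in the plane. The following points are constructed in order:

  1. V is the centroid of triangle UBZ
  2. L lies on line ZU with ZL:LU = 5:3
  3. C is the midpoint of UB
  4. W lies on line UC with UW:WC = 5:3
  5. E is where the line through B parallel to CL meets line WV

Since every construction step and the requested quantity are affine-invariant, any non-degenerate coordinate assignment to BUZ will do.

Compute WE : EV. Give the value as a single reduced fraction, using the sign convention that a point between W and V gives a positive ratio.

Work in coordinates with B = (0, 0), U = (1, 0), Z = (0, 1).
1. V is the centroid of triangle UBZ ⇒ V = (1/3, 1/3)
2. L lies on line ZU with ZL:LU = 5:3 ⇒ L = (5/8, 3/8)
3. C is the midpoint of UB ⇒ C = (1/2, 0)
4. W lies on line UC with UW:WC = 5:3 ⇒ W = (11/16, 0)
5. E is where the line through B parallel to CL meets line WV ⇒ E = (11/67, 33/67)
E = W + t·(V−W) with t = 99/67, so WE:EV = t:(1−t) = 99/67:-32/67

WE:EV = -99/32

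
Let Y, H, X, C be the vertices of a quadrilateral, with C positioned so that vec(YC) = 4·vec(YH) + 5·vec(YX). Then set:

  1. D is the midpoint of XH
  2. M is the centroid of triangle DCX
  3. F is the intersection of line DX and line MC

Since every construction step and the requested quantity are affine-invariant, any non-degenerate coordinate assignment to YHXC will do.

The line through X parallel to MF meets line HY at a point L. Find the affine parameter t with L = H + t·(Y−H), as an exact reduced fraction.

Choose coordinates Y = (0, 0), H = (1, 0), X = (0, 1), C = (4, 5).
1. D is the midpoint of XH ⇒ D = (1/2, 1/2)
2. M is the centroid of triangle DCX ⇒ M = (3/2, 13/6)
3. F is the intersection of line DX and line MC ⇒ F = (1/4, 3/4)
through X parallel to MF: direction (-5/4, -17/12); meets HY at L = (-15/17, 0)
L = H + t·(Y−H) with t = 32/17

t = 32/17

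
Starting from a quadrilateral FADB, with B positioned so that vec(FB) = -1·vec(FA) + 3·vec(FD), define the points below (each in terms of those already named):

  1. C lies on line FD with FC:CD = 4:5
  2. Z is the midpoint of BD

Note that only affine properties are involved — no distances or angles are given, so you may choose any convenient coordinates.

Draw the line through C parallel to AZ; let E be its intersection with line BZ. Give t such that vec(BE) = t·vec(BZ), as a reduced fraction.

t = 11/3

Work in coordinates with F = (0, 0), A = (1, 0), D = (0, 1), B = (-1, 3).
1. C lies on line FD with FC:CD = 4:5 ⇒ C = (0, 4/9)
2. Z is the midpoint of BD ⇒ Z = (-1/2, 2)
through C parallel to AZ: direction (-3/2, 2); meets BZ at E = (5/6, -2/3)
E = B + t·(Z−B) with t = 11/3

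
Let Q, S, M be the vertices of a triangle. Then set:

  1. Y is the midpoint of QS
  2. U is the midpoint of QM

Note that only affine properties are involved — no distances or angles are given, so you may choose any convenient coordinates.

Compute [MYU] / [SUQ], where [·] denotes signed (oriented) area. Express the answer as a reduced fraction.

Assign Q = (0, 0), S = (1, 0), M = (0, 1) — the answer is frame-independent, so this choice is without loss of generality.
1. Y is the midpoint of QS ⇒ Y = (1/2, 0)
2. U is the midpoint of QM ⇒ U = (0, 1/2)
2·[MYU] = -1/4, 2·[SUQ] = 1/2
[MYU]:[SUQ] = -1/4:1/2 = -1/2

[MYU]:[SUQ] = -1/2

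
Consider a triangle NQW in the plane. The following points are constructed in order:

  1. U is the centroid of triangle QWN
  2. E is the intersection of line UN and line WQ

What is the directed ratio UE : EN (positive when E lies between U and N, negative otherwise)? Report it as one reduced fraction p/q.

Choose coordinates N = (0, 0), Q = (1, 0), W = (0, 1).
1. U is the centroid of triangle QWN ⇒ U = (1/3, 1/3)
2. E is the intersection of line UN and line WQ ⇒ E = (1/2, 1/2)
E = U + t·(N−U) with t = -1/2, so UE:EN = t:(1−t) = -1/2:3/2

UE:EN = -1/3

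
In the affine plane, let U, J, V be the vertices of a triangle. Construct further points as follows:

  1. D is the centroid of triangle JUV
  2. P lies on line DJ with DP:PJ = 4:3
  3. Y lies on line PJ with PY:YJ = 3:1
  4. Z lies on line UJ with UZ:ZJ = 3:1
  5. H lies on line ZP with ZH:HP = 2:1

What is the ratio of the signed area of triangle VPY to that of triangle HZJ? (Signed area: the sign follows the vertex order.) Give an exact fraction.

[VPY]:[HZJ] = 9/2

Assign U = (0, 0), J = (1, 0), V = (0, 1) — the answer is frame-independent, so this choice is without loss of generality.
1. D is the centroid of triangle JUV ⇒ D = (1/3, 1/3)
2. P lies on line DJ with DP:PJ = 4:3 ⇒ P = (5/7, 1/7)
3. Y lies on line PJ with PY:YJ = 3:1 ⇒ Y = (13/14, 1/28)
4. Z lies on line UJ with UZ:ZJ = 3:1 ⇒ Z = (3/4, 0)
5. H lies on line ZP with ZH:HP = 2:1 ⇒ H = (61/84, 2/21)
2·[VPY] = 3/28, 2·[HZJ] = 1/42
[VPY]:[HZJ] = 3/28:1/42 = 9/2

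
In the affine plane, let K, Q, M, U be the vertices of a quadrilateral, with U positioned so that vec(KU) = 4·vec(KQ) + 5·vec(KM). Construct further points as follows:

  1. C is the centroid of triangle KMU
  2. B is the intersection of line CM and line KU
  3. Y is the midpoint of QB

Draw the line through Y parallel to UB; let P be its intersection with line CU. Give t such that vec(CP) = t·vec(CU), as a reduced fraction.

t = 23/8

Choose coordinates K = (0, 0), Q = (1, 0), M = (0, 1), U = (4, 5).
1. C is the centroid of triangle KMU ⇒ C = (4/3, 2)
2. B is the intersection of line CM and line KU ⇒ B = (2, 5/2)
3. Y is the midpoint of QB ⇒ Y = (3/2, 5/4)
through Y parallel to UB: direction (-2, -5/2); meets CU at P = (9, 85/8)
P = C + t·(U−C) with t = 23/8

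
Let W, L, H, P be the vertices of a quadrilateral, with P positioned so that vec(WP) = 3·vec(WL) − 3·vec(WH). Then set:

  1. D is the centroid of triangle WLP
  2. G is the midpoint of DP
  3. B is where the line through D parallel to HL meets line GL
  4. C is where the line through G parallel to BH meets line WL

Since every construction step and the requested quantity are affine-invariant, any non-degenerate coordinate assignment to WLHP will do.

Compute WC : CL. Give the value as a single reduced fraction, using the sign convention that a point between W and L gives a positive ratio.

Choose coordinates W = (0, 0), L = (1, 0), H = (0, 1), P = (3, -3).
1. D is the centroid of triangle WLP ⇒ D = (4/3, -1)
2. G is the midpoint of DP ⇒ G = (13/6, -2)
3. B is where the line through D parallel to HL meets line GL ⇒ B = (29/15, -8/5)
4. C is where the line through G parallel to BH meets line WL ⇒ C = (53/78, 0)
C = W + t·(L−W) with t = 53/78, so WC:CL = t:(1−t) = 53/78:25/78

WC:CL = 53/25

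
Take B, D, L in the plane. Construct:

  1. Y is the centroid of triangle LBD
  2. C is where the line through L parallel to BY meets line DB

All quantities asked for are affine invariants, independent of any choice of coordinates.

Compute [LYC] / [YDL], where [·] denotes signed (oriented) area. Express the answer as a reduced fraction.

Set B = (0, 0), D = (1, 0), L = (0, 1); any affine frame gives the same invariant.
1. Y is the centroid of triangle LBD ⇒ Y = (1/3, 1/3)
2. C is where the line through L parallel to BY meets line DB ⇒ C = (-1, 0)
2·[LYC] = -1, 2·[YDL] = 1/3
[LYC]:[YDL] = -1:1/3 = -3

[LYC]:[YDL] = -3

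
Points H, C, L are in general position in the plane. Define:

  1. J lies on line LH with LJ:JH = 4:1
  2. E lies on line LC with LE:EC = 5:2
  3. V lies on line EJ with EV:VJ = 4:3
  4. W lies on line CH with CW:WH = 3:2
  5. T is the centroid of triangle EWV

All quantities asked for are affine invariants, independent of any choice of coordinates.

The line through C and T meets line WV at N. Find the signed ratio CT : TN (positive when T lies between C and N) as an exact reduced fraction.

Set H = (0, 0), C = (1, 0), L = (0, 1); any affine frame gives the same invariant.
1. J lies on line LH with LJ:JH = 4:1 ⇒ J = (0, 1/5)
2. E lies on line LC with LE:EC = 5:2 ⇒ E = (5/7, 2/7)
3. V lies on line EJ with EV:VJ = 4:3 ⇒ V = (15/49, 58/245)
4. W lies on line CH with CW:WH = 3:2 ⇒ W = (2/5, 0)
5. T is the centroid of triangle EWV ⇒ T = (116/245, 128/735)
line CT meets WV at N = (15086/48755, 11136/48755)
T = C + t·(N−C) with t = 199/261, so CT:TN = 199/261:62/261

CT:TN = 199/62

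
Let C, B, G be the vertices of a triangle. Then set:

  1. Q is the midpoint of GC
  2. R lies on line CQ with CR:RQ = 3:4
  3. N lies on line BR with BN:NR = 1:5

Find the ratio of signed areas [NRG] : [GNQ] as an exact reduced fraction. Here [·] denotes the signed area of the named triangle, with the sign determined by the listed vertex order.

Work in coordinates with C = (0, 0), B = (1, 0), G = (0, 1).
1. Q is the midpoint of GC ⇒ Q = (0, 1/2)
2. R lies on line CQ with CR:RQ = 3:4 ⇒ R = (0, 3/14)
3. N lies on line BR with BN:NR = 1:5 ⇒ N = (5/6, 1/28)
2·[NRG] = -55/84, 2·[GNQ] = -5/12
[NRG]:[GNQ] = -55/84:-5/12 = 11/7

[NRG]:[GNQ] = 11/7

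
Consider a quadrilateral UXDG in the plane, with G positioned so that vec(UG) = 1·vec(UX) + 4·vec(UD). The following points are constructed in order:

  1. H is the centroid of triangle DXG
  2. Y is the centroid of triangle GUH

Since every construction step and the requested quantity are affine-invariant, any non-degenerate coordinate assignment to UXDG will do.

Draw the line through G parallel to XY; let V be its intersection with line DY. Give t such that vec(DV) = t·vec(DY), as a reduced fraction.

t = 29/13

Assign U = (0, 0), X = (1, 0), D = (0, 1), G = (1, 4) — the answer is frame-independent, so this choice is without loss of generality.
1. H is the centroid of triangle DXG ⇒ H = (2/3, 5/3)
2. Y is the centroid of triangle GUH ⇒ Y = (5/9, 17/9)
through G parallel to XY: direction (-4/9, 17/9); meets DY at V = (145/117, 349/117)
V = D + t·(Y−D) with t = 29/13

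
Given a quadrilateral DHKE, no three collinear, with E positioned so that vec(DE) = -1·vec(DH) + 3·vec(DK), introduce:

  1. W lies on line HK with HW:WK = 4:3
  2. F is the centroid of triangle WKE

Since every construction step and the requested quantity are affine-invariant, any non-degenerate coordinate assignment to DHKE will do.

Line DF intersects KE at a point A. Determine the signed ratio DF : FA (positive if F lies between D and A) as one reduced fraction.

Set D = (0, 0), H = (1, 0), K = (0, 1), E = (-1, 3); any affine frame gives the same invariant.
1. W lies on line HK with HW:WK = 4:3 ⇒ W = (3/7, 4/7)
2. F is the centroid of triangle WKE ⇒ F = (-4/21, 32/21)
line DF meets KE at A = (-1/6, 4/3)
F = D + t·(A−D) with t = 8/7, so DF:FA = 8/7:-1/7

DF:FA = -8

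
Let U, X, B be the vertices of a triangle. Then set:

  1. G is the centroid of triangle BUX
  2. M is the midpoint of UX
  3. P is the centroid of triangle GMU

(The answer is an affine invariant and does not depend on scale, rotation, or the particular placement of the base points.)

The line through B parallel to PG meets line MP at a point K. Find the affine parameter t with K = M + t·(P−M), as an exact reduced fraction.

t = 3

Work in coordinates with U = (0, 0), X = (1, 0), B = (0, 1).
1. G is the centroid of triangle BUX ⇒ G = (1/3, 1/3)
2. M is the midpoint of UX ⇒ M = (1/2, 0)
3. P is the centroid of triangle GMU ⇒ P = (5/18, 1/9)
through B parallel to PG: direction (1/18, 2/9); meets MP at K = (-1/6, 1/3)
K = M + t·(P−M) with t = 3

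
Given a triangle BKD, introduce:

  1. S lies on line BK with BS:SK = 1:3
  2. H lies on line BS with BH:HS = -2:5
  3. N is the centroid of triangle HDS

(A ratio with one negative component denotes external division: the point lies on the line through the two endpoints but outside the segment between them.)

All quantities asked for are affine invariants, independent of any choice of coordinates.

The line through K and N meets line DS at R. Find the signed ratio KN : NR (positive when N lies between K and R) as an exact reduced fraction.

KN:NR = -32/5

Set B = (0, 0), K = (1, 0), D = (0, 1); any affine frame gives the same invariant.
1. S lies on line BK with BS:SK = 1:3 ⇒ S = (1/4, 0)
2. H lies on line BS with BH:HS = -2:5 ⇒ H = (-1/6, 0)
3. N is the centroid of triangle HDS ⇒ N = (1/36, 1/3)
line KN meets DS at R = (23/128, 9/32)
N = K + t·(R−K) with t = 32/27, so KN:NR = 32/27:-5/27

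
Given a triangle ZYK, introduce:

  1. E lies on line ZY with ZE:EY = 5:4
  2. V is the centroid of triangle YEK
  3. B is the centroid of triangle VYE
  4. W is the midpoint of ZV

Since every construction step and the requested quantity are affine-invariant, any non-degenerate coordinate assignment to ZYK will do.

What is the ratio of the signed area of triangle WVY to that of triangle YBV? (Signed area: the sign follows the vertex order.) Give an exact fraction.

Choose coordinates Z = (0, 0), Y = (1, 0), K = (0, 1).
1. E lies on line ZY with ZE:EY = 5:4 ⇒ E = (5/9, 0)
2. V is the centroid of triangle YEK ⇒ V = (14/27, 1/3)
3. B is the centroid of triangle VYE ⇒ B = (56/81, 1/9)
4. W is the midpoint of ZV ⇒ W = (7/27, 1/6)
2·[WVY] = -1/6, 2·[YBV] = -4/81
[WVY]:[YBV] = -1/6:-4/81 = 27/8

[WVY]:[YBV] = 27/8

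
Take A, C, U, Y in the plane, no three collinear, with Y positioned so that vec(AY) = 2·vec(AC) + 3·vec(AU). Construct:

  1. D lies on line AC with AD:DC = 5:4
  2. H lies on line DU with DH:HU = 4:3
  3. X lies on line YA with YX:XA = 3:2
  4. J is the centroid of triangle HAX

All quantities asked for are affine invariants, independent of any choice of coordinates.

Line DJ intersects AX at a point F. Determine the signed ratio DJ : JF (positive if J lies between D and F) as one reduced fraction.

Work in coordinates with A = (0, 0), C = (1, 0), U = (0, 1), Y = (2, 3).
1. D lies on line AC with AD:DC = 5:4 ⇒ D = (5/9, 0)
2. H lies on line DU with DH:HU = 4:3 ⇒ H = (5/21, 4/7)
3. X lies on line YA with YX:XA = 3:2 ⇒ X = (4/5, 6/5)
4. J is the centroid of triangle HAX ⇒ J = (109/315, 62/105)
line DJ meets AX at F = (62/171, 31/57)
J = D + t·(F−D) with t = 38/35, so DJ:JF = 38/35:-3/35

DJ:JF = -38/3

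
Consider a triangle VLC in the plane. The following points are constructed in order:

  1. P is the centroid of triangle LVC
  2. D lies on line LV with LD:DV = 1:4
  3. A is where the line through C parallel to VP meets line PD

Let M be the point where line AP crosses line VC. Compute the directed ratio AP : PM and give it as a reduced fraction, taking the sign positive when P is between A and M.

Set V = (0, 0), L = (1, 0), C = (0, 1); any affine frame gives the same invariant.
1. P is the centroid of triangle LVC ⇒ P = (1/3, 1/3)
2. D lies on line LV with LD:DV = 1:4 ⇒ D = (4/5, 0)
3. A is where the line through C parallel to VP meets line PD ⇒ A = (-1/4, 3/4)
line AP meets VC at M = (0, 4/7)
P = A + t·(M−A) with t = 7/3, so AP:PM = 7/3:-4/3

AP:PM = -7/4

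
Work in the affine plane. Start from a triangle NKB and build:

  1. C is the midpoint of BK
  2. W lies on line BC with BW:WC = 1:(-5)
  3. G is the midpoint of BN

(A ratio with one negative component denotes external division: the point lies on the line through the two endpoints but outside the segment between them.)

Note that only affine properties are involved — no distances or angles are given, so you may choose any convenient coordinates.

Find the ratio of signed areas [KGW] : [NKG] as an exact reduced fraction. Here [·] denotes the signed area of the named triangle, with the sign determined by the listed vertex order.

Set N = (0, 0), K = (1, 0), B = (0, 1); any affine frame gives the same invariant.
1. C is the midpoint of BK ⇒ C = (1/2, 1/2)
2. W lies on line BC with BW:WC = 1:(-5) ⇒ W = (-1/8, 9/8)
3. G is the midpoint of BN ⇒ G = (0, 1/2)
2·[KGW] = -9/16, 2·[NKG] = 1/2
[KGW]:[NKG] = -9/16:1/2 = -9/8

[KGW]:[NKG] = -9/8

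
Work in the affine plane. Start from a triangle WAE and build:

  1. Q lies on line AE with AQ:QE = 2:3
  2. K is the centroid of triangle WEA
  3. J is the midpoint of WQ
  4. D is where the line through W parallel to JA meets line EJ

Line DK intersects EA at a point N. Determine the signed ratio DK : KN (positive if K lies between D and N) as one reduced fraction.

DK:KN = 11/10

Work in coordinates with W = (0, 0), A = (1, 0), E = (0, 1).
1. Q lies on line AE with AQ:QE = 2:3 ⇒ Q = (3/5, 2/5)
2. K is the centroid of triangle WEA ⇒ K = (1/3, 1/3)
3. J is the midpoint of WQ ⇒ J = (3/10, 1/5)
4. D is where the line through W parallel to JA meets line EJ ⇒ D = (21/50, -3/25)
line DK meets EA at N = (14/55, 41/55)
K = D + t·(N−D) with t = 11/21, so DK:KN = 11/21:10/21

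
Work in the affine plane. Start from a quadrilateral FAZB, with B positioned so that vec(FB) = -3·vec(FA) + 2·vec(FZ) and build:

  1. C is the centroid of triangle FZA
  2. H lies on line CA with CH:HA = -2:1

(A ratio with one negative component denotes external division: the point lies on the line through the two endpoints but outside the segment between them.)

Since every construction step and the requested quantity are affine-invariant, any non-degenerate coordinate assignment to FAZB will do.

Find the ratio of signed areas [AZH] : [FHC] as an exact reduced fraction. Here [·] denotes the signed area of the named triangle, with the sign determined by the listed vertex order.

Assign F = (0, 0), A = (1, 0), Z = (0, 1), B = (-3, 2) — the answer is frame-independent, so this choice is without loss of generality.
1. C is the centroid of triangle FZA ⇒ C = (1/3, 1/3)
2. H lies on line CA with CH:HA = -2:1 ⇒ H = (5/3, -1/3)
2·[AZH] = -1/3, 2·[FHC] = 2/3
[AZH]:[FHC] = -1/3:2/3 = -1/2

[AZH]:[FHC] = -1/2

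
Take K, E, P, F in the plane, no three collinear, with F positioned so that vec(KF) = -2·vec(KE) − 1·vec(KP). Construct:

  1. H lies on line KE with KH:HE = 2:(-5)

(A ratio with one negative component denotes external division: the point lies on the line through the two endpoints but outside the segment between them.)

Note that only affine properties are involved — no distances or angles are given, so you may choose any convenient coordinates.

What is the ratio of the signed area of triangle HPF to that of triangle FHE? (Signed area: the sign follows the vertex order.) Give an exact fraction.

[HPF]:[FHE] = -2/5

Work in coordinates with K = (0, 0), E = (1, 0), P = (0, 1), F = (-2, -1).
1. H lies on line KE with KH:HE = 2:(-5) ⇒ H = (-2/3, 0)
2·[HPF] = 2/3, 2·[FHE] = -5/3
[HPF]:[FHE] = 2/3:-5/3 = -2/5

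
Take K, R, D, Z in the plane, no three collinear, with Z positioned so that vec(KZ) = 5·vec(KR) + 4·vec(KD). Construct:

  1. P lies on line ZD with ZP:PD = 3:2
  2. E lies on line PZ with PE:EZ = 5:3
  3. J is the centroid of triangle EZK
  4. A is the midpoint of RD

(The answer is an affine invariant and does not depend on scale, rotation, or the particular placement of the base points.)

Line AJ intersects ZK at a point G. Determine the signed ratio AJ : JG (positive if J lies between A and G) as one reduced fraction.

AJ:JG = 1/3

Assign K = (0, 0), R = (1, 0), D = (0, 1), Z = (5, 4) — the answer is frame-independent, so this choice is without loss of generality.
1. P lies on line ZD with ZP:PD = 3:2 ⇒ P = (2, 11/5)
2. E lies on line PZ with PE:EZ = 5:3 ⇒ E = (31/8, 133/40)
3. J is the centroid of triangle EZK ⇒ J = (71/24, 293/120)
4. A is the midpoint of RD ⇒ A = (1/2, 1/2)
line AJ meets ZK at G = (31/3, 124/15)
J = A + t·(G−A) with t = 1/4, so AJ:JG = 1/4:3/4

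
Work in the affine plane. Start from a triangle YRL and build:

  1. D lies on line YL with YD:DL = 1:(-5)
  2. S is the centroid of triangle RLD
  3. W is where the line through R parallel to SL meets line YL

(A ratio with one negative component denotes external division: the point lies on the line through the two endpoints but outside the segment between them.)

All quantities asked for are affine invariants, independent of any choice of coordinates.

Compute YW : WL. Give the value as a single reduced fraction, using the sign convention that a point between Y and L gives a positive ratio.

Assign Y = (0, 0), R = (1, 0), L = (0, 1) — the answer is frame-independent, so this choice is without loss of generality.
1. D lies on line YL with YD:DL = 1:(-5) ⇒ D = (0, -1/4)
2. S is the centroid of triangle RLD ⇒ S = (1/3, 1/4)
3. W is where the line through R parallel to SL meets line YL ⇒ W = (0, 9/4)
W = Y + t·(L−Y) with t = 9/4, so YW:WL = t:(1−t) = 9/4:-5/4

YW:WL = -9/5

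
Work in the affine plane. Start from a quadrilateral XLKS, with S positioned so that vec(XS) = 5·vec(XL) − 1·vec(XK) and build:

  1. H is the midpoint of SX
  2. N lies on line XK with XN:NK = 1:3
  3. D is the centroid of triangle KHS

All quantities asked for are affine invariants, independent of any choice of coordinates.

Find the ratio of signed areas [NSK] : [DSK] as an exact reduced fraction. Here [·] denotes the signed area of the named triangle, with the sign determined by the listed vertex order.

[NSK]:[DSK] = 9/2

Assign X = (0, 0), L = (1, 0), K = (0, 1), S = (5, -1) — the answer is frame-independent, so this choice is without loss of generality.
1. H is the midpoint of SX ⇒ H = (5/2, -1/2)
2. N lies on line XK with XN:NK = 1:3 ⇒ N = (0, 1/4)
3. D is the centroid of triangle KHS ⇒ D = (5/2, -1/6)
2·[NSK] = 15/4, 2·[DSK] = 5/6
[NSK]:[DSK] = 15/4:5/6 = 9/2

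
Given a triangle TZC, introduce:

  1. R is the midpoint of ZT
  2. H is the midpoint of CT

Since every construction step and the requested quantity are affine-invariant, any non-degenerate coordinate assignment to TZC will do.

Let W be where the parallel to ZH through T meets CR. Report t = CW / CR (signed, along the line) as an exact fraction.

t = 4/3

Set T = (0, 0), Z = (1, 0), C = (0, 1); any affine frame gives the same invariant.
1. R is the midpoint of ZT ⇒ R = (1/2, 0)
2. H is the midpoint of CT ⇒ H = (0, 1/2)
through T parallel to ZH: direction (-1, 1/2); meets CR at W = (2/3, -1/3)
W = C + t·(R−C) with t = 4/3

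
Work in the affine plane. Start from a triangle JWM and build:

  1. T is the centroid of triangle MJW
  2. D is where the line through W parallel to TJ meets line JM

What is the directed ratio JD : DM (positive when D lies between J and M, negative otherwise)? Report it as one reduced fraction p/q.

JD:DM = -1/2

Assign J = (0, 0), W = (1, 0), M = (0, 1) — the answer is frame-independent, so this choice is without loss of generality.
1. T is the centroid of triangle MJW ⇒ T = (1/3, 1/3)
2. D is where the line through W parallel to TJ meets line JM ⇒ D = (0, -1)
D = J + t·(M−J) with t = -1, so JD:DM = t:(1−t) = -1:2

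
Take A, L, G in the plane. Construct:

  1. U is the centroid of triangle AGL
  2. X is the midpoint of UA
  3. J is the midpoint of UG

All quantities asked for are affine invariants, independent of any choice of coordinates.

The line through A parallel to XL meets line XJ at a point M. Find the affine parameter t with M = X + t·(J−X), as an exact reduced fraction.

Assign A = (0, 0), L = (1, 0), G = (0, 1) — the answer is frame-independent, so this choice is without loss of generality.
1. U is the centroid of triangle AGL ⇒ U = (1/3, 1/3)
2. X is the midpoint of UA ⇒ X = (1/6, 1/6)
3. J is the midpoint of UG ⇒ J = (1/6, 2/3)
through A parallel to XL: direction (5/6, -1/6); meets XJ at M = (1/6, -1/30)
M = X + t·(J−X) with t = -2/5

t = -2/5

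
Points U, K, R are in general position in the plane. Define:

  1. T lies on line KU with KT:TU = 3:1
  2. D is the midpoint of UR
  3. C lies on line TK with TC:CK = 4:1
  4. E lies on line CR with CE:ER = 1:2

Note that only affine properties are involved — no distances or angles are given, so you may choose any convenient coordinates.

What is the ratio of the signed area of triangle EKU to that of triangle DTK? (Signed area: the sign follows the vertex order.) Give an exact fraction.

[EKU]:[DTK] = -8/9

Assign U = (0, 0), K = (1, 0), R = (0, 1) — the answer is frame-independent, so this choice is without loss of generality.
1. T lies on line KU with KT:TU = 3:1 ⇒ T = (1/4, 0)
2. D is the midpoint of UR ⇒ D = (0, 1/2)
3. C lies on line TK with TC:CK = 4:1 ⇒ C = (17/20, 0)
4. E lies on line CR with CE:ER = 1:2 ⇒ E = (17/30, 1/3)
2·[EKU] = -1/3, 2·[DTK] = 3/8
[EKU]:[DTK] = -1/3:3/8 = -8/9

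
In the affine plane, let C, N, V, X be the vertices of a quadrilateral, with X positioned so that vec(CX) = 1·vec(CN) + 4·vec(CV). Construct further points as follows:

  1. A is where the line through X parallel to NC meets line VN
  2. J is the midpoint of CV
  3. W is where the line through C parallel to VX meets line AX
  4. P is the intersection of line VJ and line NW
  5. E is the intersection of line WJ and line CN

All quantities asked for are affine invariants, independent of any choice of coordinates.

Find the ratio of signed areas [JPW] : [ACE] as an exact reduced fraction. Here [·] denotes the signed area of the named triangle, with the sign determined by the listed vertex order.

[JPW]:[ACE] = -175/8

Choose coordinates C = (0, 0), N = (1, 0), V = (0, 1), X = (1, 4).
1. A is where the line through X parallel to NC meets line VN ⇒ A = (-3, 4)
2. J is the midpoint of CV ⇒ J = (0, 1/2)
3. W is where the line through C parallel to VX meets line AX ⇒ W = (4/3, 4)
4. P is the intersection of line VJ and line NW ⇒ P = (0, -12)
5. E is the intersection of line WJ and line CN ⇒ E = (-4/21, 0)
2·[JPW] = 50/3, 2·[ACE] = -16/21
[JPW]:[ACE] = 50/3:-16/21 = -175/8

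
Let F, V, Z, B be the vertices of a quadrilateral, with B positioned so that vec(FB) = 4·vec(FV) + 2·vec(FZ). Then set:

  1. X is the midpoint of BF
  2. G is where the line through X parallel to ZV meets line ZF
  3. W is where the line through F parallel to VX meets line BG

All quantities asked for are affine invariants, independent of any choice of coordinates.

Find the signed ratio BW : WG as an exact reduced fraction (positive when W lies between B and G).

BW:WG = 2/3

Work in coordinates with F = (0, 0), V = (1, 0), Z = (0, 1), B = (4, 2).
1. X is the midpoint of BF ⇒ X = (2, 1)
2. G is where the line through X parallel to ZV meets line ZF ⇒ G = (0, 3)
3. W is where the line through F parallel to VX meets line BG ⇒ W = (12/5, 12/5)
W = B + t·(G−B) with t = 2/5, so BW:WG = t:(1−t) = 2/5:3/5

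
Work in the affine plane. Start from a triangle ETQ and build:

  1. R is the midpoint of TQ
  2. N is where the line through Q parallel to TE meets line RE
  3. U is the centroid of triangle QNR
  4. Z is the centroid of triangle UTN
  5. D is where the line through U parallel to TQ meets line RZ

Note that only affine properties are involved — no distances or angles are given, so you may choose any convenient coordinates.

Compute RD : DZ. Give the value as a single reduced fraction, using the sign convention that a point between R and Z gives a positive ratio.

RD:DZ = 3

Work in coordinates with E = (0, 0), T = (1, 0), Q = (0, 1).
1. R is the midpoint of TQ ⇒ R = (1/2, 1/2)
2. N is where the line through Q parallel to TE meets line RE ⇒ N = (1, 1)
3. U is the centroid of triangle QNR ⇒ U = (1/2, 5/6)
4. Z is the centroid of triangle UTN ⇒ Z = (5/6, 11/18)
5. D is where the line through U parallel to TQ meets line RZ ⇒ D = (3/4, 7/12)
D = R + t·(Z−R) with t = 3/4, so RD:DZ = t:(1−t) = 3/4:1/4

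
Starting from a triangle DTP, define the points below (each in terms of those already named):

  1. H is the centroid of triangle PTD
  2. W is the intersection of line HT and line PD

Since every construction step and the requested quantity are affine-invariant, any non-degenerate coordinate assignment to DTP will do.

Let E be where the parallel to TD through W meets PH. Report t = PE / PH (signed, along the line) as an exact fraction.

Choose coordinates D = (0, 0), T = (1, 0), P = (0, 1).
1. H is the centroid of triangle PTD ⇒ H = (1/3, 1/3)
2. W is the intersection of line HT and line PD ⇒ W = (0, 1/2)
through W parallel to TD: direction (-1, 0); meets PH at E = (1/4, 1/2)
E = P + t·(H−P) with t = 3/4

t = 3/4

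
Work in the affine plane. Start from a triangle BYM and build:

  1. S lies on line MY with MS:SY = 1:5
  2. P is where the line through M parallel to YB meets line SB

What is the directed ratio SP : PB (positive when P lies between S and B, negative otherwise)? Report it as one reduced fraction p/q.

SP:PB = -1/6

Choose coordinates B = (0, 0), Y = (1, 0), M = (0, 1).
1. S lies on line MY with MS:SY = 1:5 ⇒ S = (1/6, 5/6)
2. P is where the line through M parallel to YB meets line SB ⇒ P = (1/5, 1)
P = S + t·(B−S) with t = -1/5, so SP:PB = t:(1−t) = -1/5:6/5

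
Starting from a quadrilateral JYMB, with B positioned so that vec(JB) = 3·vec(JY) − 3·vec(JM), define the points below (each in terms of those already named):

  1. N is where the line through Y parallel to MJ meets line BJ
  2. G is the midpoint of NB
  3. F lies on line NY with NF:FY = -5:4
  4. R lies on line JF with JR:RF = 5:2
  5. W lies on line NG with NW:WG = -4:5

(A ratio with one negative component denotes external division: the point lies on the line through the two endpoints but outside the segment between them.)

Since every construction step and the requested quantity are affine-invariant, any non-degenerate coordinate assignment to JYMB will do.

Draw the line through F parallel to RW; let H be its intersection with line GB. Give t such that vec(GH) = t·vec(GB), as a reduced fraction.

t = -31/5

Choose coordinates J = (0, 0), Y = (1, 0), M = (0, 1), B = (3, -3).
1. N is where the line through Y parallel to MJ meets line BJ ⇒ N = (1, -1)
2. G is the midpoint of NB ⇒ G = (2, -2)
3. F lies on line NY with NF:FY = -5:4 ⇒ F = (1, 4)
4. R lies on line JF with JR:RF = 5:2 ⇒ R = (5/7, 20/7)
5. W lies on line NG with NW:WG = -4:5 ⇒ W = (-3, 3)
through F parallel to RW: direction (-26/7, 1/7); meets GB at H = (-21/5, 21/5)
H = G + t·(B−G) with t = -31/5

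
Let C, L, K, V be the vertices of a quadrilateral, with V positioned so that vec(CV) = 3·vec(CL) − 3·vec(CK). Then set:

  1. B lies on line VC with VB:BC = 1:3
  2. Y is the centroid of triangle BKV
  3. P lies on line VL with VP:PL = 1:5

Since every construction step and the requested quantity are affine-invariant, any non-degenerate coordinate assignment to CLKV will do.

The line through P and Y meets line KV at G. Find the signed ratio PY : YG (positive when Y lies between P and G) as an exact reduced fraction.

Choose coordinates C = (0, 0), L = (1, 0), K = (0, 1), V = (3, -3).
1. B lies on line VC with VB:BC = 1:3 ⇒ B = (9/4, -9/4)
2. Y is the centroid of triangle BKV ⇒ Y = (7/4, -17/12)
3. P lies on line VL with VP:PL = 1:5 ⇒ P = (8/3, -5/2)
line PY meets KV at G = (23/10, -31/15)
Y = P + t·(G−P) with t = 5/2, so PY:YG = 5/2:-3/2

PY:YG = -5/3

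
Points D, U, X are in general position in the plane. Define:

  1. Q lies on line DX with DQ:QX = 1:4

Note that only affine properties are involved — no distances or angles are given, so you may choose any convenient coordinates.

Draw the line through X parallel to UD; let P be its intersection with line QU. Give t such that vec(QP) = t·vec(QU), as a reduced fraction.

t = -4

Set D = (0, 0), U = (1, 0), X = (0, 1); any affine frame gives the same invariant.
1. Q lies on line DX with DQ:QX = 1:4 ⇒ Q = (0, 1/5)
through X parallel to UD: direction (-1, 0); meets QU at P = (-4, 1)
P = Q + t·(U−Q) with t = -4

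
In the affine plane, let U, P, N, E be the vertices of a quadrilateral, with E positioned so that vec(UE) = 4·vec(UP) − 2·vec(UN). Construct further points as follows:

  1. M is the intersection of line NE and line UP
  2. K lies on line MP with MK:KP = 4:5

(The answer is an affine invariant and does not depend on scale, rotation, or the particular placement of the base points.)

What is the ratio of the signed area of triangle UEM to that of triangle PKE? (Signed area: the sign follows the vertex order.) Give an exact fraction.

[UEM]:[PKE] = -36/5

Work in coordinates with U = (0, 0), P = (1, 0), N = (0, 1), E = (4, -2).
1. M is the intersection of line NE and line UP ⇒ M = (4/3, 0)
2. K lies on line MP with MK:KP = 4:5 ⇒ K = (32/27, 0)
2·[UEM] = 8/3, 2·[PKE] = -10/27
[UEM]:[PKE] = 8/3:-10/27 = -36/5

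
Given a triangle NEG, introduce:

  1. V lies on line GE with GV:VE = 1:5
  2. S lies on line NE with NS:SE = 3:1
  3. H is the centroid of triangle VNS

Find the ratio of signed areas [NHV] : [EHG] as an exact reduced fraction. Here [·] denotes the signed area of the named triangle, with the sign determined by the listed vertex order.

Assign N = (0, 0), E = (1, 0), G = (0, 1) — the answer is frame-independent, so this choice is without loss of generality.
1. V lies on line GE with GV:VE = 1:5 ⇒ V = (1/6, 5/6)
2. S lies on line NE with NS:SE = 3:1 ⇒ S = (3/4, 0)
3. H is the centroid of triangle VNS ⇒ H = (11/36, 5/18)
2·[NHV] = 5/24, 2·[EHG] = -5/12
[NHV]:[EHG] = 5/24:-5/12 = -1/2

[NHV]:[EHG] = -1/2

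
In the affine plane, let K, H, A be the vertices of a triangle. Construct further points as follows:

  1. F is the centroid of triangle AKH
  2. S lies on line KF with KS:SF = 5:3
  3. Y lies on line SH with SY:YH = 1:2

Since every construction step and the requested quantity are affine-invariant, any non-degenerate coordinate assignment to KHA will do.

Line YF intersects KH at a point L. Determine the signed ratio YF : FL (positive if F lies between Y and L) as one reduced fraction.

Choose coordinates K = (0, 0), H = (1, 0), A = (0, 1).
1. F is the centroid of triangle AKH ⇒ F = (1/3, 1/3)
2. S lies on line KF with KS:SF = 5:3 ⇒ S = (5/24, 5/24)
3. Y lies on line SH with SY:YH = 1:2 ⇒ Y = (17/36, 5/36)
line YF meets KH at L = (4/7, 0)
F = Y + t·(L−Y) with t = -7/5, so YF:FL = -7/5:12/5

YF:FL = -7/12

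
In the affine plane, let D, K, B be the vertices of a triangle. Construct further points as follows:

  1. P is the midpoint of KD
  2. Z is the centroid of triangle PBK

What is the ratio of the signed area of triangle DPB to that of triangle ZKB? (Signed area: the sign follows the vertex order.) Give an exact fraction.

[DPB]:[ZKB] = 3

Assign D = (0, 0), K = (1, 0), B = (0, 1) — the answer is frame-independent, so this choice is without loss of generality.
1. P is the midpoint of KD ⇒ P = (1/2, 0)
2. Z is the centroid of triangle PBK ⇒ Z = (1/2, 1/3)
2·[DPB] = 1/2, 2·[ZKB] = 1/6
[DPB]:[ZKB] = 1/2:1/6 = 3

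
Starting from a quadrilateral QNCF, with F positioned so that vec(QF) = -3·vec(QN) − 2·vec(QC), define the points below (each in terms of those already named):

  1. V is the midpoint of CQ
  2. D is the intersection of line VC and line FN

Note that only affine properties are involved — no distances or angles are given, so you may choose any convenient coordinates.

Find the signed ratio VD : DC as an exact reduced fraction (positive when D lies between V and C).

Assign Q = (0, 0), N = (1, 0), C = (0, 1), F = (-3, -2) — the answer is frame-independent, so this choice is without loss of generality.
1. V is the midpoint of CQ ⇒ V = (0, 1/2)
2. D is the intersection of line VC and line FN ⇒ D = (0, -1/2)
D = V + t·(C−V) with t = -2, so VD:DC = t:(1−t) = -2:3

VD:DC = -2/3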